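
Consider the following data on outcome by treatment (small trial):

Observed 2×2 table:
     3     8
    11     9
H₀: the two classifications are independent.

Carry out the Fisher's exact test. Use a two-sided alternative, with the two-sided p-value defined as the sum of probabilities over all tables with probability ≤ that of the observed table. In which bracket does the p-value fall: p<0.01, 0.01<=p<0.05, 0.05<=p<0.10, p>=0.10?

Margins: r₁=11, r₂=20, c₁=14, c₂=17, n=31
p_obs = C(11,3)·C(20,11)/C(31,14); sum pmf over tables with pmf ≤ p_obs
p-value (two-sided) = 0.25800
→ bracket: p>=0.10

p-value bracket: p>=0.10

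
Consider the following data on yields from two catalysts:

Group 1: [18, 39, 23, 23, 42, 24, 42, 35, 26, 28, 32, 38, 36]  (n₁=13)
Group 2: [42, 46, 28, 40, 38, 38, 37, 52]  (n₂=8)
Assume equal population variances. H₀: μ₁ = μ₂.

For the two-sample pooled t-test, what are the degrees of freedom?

degrees of freedom = 19

df = n₁ + n₂ − 2 = 13 + 8 − 2 = 19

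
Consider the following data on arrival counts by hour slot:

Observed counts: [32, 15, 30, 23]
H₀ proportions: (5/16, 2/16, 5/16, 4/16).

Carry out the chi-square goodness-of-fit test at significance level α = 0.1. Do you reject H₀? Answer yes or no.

n = 100; E_i = n·p_i = [31.25, 12.50, 31.25, 25.00]
χ² = (32−31.25)²/31.25 + (15−12.50)²/12.50 + (30−31.25)²/31.25 + (23−25.00)²/25.00 = 0.7280
df = 3
p-value (upper-tail) = 0.86660
At α=0.1: p ≥ α → fail to reject H₀

reject H₀: no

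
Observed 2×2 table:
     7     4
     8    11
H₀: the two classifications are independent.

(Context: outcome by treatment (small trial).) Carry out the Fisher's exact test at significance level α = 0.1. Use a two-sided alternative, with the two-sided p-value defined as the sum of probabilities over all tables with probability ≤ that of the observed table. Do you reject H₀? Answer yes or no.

Margins: r₁=11, r₂=19, c₁=15, c₂=15, n=30
p_obs = C(11,7)·C(19,8)/C(30,15); sum pmf over tables with pmf ≤ p_obs
p-value (two-sided) = 0.44973
At α=0.1: p ≥ α → fail to reject H₀

reject H₀: no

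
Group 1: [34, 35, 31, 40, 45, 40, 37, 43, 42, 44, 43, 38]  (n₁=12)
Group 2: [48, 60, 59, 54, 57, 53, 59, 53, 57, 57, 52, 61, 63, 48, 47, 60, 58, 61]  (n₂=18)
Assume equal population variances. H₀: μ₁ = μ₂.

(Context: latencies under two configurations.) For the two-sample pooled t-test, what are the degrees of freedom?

df = n₁ + n₂ − 2 = 12 + 18 − 2 = 28

degrees of freedom = 28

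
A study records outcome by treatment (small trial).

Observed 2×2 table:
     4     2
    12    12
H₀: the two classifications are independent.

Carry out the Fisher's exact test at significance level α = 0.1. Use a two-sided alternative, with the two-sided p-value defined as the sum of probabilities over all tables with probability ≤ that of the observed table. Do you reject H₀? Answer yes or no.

Margins: r₁=6, r₂=24, c₁=16, c₂=14, n=30
p_obs = C(6,4)·C(24,12)/C(30,16); sum pmf over tables with pmf ≤ p_obs
p-value (two-sided) = 0.65670
At α=0.1: p ≥ α → fail to reject H₀

reject H₀: no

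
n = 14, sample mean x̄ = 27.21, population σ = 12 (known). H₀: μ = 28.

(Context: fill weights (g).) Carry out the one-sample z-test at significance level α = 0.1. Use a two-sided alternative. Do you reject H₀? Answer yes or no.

SE = σ/√n = 12/√14 = 3.2071
z = (x̄−μ₀)/SE = (27.21−28)/3.2071 = -0.2463
p-value (two-sided) = 0.80543
At α=0.1: p ≥ α → fail to reject H₀

reject H₀: no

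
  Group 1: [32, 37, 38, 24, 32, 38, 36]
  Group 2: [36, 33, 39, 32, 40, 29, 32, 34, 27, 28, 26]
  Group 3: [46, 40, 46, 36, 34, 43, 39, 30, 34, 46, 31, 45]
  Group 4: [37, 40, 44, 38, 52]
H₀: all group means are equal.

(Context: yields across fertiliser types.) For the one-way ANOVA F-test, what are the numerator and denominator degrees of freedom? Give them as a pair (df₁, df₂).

k = 4 groups, N = 35 total
df = (k−1, N−k) = (4−1, 35−4) = (3, 31)

degrees of freedom = [3, 31]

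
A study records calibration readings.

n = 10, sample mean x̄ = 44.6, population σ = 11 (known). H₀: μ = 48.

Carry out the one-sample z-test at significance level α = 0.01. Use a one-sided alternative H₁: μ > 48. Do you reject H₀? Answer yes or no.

reject H₀: no

SE = σ/√n = 11/√10 = 3.4785
z = (x̄−μ₀)/SE = (44.6−48)/3.4785 = -0.9774
p-value (one-sided, H₁ greater) = 0.83582
At α=0.01: p ≥ α → fail to reject H₀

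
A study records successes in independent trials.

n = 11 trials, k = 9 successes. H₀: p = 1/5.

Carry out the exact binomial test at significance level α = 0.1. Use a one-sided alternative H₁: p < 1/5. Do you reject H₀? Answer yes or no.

reject H₀: no

Exact binomial: n=11, k=9, p₀=1/5=0.2000
P(X≤9) from Σ C(n,i)·p₀^i·(1−p₀)^(n−i)
p-value (one-sided, H₁ less) = 1.00000
At α=0.1: p ≥ α → fail to reject H₀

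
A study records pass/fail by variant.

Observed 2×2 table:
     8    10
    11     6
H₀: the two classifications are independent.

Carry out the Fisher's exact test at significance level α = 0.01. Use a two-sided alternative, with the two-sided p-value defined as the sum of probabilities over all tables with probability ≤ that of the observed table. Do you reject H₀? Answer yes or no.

Margins: r₁=18, r₂=17, c₁=19, c₂=16, n=35
p_obs = C(18,8)·C(17,11)/C(35,19); sum pmf over tables with pmf ≤ p_obs
p-value (two-sided) = 0.31453
At α=0.01: p ≥ α → fail to reject H₀

reject H₀: no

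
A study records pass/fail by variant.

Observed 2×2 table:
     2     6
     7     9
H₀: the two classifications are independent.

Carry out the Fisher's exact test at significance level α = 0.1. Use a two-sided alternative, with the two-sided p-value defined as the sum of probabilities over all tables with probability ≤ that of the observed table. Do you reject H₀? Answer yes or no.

Margins: r₁=8, r₂=16, c₁=9, c₂=15, n=24
p_obs = C(8,2)·C(16,7)/C(24,9); sum pmf over tables with pmf ≤ p_obs
p-value (two-sided) = 0.65702
At α=0.1: p ≥ α → fail to reject H₀

reject H₀: no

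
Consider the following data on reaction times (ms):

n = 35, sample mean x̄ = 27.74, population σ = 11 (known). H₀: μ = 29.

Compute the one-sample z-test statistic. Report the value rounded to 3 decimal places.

test statistic = -0.678

SE = σ/√n = 11/√35 = 1.8593
z = (x̄−μ₀)/SE = (27.74−29)/1.8593 = -0.6777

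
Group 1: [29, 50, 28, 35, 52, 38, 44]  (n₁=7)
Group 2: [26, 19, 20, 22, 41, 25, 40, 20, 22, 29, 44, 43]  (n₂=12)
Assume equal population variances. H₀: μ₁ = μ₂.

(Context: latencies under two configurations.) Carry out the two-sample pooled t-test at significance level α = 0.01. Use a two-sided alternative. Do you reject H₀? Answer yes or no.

reject H₀: no

x̄₁=39.429, s₁=9.589, n₁=7
x̄₂=29.250, s₂=9.864, n₂=12
s_p² = [6·9.589² + 11·9.864²]/17 = 95.4097
SE = √(s_p²·(1/7+1/12)) = 4.6455
t = (39.429−29.250)/4.6455 = 2.1911
df = 17
p-value (two-sided) = 0.04267
At α=0.01: p ≥ α → fail to reject H₀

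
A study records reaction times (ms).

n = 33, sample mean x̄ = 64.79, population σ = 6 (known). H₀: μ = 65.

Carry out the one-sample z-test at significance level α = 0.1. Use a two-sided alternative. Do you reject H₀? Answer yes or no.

reject H₀: no

SE = σ/√n = 6/√33 = 1.0445
z = (x̄−μ₀)/SE = (64.79−65)/1.0445 = -0.2011
p-value (two-sided) = 0.84065
At α=0.1: p ≥ α → fail to reject H₀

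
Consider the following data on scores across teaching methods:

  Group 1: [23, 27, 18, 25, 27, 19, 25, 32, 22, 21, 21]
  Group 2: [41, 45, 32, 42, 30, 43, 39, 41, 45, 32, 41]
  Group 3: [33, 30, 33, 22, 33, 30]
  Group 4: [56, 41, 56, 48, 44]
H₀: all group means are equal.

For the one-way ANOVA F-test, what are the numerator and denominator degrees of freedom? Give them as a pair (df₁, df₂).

degrees of freedom = [3, 29]

k = 4 groups, N = 33 total
df = (k−1, N−k) = (4−1, 33−4) = (3, 29)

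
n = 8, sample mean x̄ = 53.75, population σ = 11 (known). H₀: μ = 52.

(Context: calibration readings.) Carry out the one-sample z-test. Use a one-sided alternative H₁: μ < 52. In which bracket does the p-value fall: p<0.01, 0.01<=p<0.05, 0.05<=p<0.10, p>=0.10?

p-value bracket: p>=0.10

SE = σ/√n = 11/√8 = 3.8891
z = (x̄−μ₀)/SE = (53.75−52)/3.8891 = 0.4500
p-value (one-sided, H₁ less) = 0.67364
→ bracket: p>=0.10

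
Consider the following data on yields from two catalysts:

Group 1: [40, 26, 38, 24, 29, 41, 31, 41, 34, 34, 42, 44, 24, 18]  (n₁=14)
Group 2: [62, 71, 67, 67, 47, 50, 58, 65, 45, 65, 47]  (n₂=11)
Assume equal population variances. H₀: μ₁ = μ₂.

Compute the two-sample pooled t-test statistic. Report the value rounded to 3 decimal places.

x̄₁=33.286, s₁=8.138, n₁=14
x̄₂=58.545, s₂=9.575, n₂=11
s_p² = [13·8.138² + 10·9.575²]/23 = 77.2863
SE = √(s_p²·(1/14+1/11)) = 3.5421
t = (33.286−58.545)/3.5421 = -7.1313
df = 23

test statistic = -7.131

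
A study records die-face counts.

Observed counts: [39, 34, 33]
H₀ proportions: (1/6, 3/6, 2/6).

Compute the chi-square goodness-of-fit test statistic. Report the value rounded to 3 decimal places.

n = 106; E_i = n·p_i = [17.67, 53.00, 35.33]
χ² = (39−17.67)²/17.67 + (34−53.00)²/53.00 + (33−35.33)²/35.33 = 32.7264
df = 2

test statistic = 32.726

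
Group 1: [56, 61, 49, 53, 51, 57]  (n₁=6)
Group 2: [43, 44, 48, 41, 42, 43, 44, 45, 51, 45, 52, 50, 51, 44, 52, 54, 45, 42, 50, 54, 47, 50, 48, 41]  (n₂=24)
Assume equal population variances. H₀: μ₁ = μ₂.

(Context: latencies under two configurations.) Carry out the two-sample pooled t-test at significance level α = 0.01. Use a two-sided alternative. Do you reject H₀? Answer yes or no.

reject H₀: yes

x̄₁=54.500, s₁=4.370, n₁=6
x̄₂=46.917, s₂=4.180, n₂=24
s_p² = [5·4.370² + 23·4.180²]/28 = 17.7619
SE = √(s_p²·(1/6+1/24)) = 1.9236
t = (54.500−46.917)/1.9236 = 3.9422
df = 28
p-value (two-sided) = 0.00049
At α=0.01: p < α → reject H₀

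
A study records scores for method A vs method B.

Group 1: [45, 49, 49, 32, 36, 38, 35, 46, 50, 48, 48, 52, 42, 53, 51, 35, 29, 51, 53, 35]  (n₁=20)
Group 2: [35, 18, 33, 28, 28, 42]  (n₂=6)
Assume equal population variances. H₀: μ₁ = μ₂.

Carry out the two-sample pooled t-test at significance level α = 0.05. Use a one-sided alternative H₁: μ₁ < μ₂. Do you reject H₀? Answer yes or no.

reject H₀: no

x̄₁=43.850, s₁=7.822, n₁=20
x̄₂=30.667, s₂=8.091, n₂=6
s_p² = [19·7.822² + 5·8.091²]/24 = 62.0785
SE = √(s_p²·(1/20+1/6)) = 3.6675
t = (43.850−30.667)/3.6675 = 3.5947
df = 24
p-value (one-sided, H₁ less) = 0.99927
At α=0.05: p ≥ α → fail to reject H₀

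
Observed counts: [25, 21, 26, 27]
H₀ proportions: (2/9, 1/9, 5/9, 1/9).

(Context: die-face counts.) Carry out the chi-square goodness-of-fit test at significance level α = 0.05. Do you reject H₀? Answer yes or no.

reject H₀: yes

n = 99; E_i = n·p_i = [22.00, 11.00, 55.00, 11.00]
χ² = (25−22.00)²/22.00 + (21−11.00)²/11.00 + (26−55.00)²/55.00 + (27−11.00)²/11.00 = 48.0636
df = 3
p-value (upper-tail) = 0.00000
At α=0.05: p < α → reject H₀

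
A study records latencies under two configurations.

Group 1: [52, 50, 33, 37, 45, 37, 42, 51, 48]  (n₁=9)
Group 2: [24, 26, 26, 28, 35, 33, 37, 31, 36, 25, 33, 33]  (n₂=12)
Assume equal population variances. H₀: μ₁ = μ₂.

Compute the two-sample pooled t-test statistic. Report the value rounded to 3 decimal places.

test statistic = 5.283

x̄₁=43.889, s₁=6.972, n₁=9
x̄₂=30.583, s₂=4.582, n₂=12
s_p² = [8·6.972² + 11·4.582²]/19 = 32.6213
SE = √(s_p²·(1/9+1/12)) = 2.5185
t = (43.889−30.583)/2.5185 = 5.2830
df = 19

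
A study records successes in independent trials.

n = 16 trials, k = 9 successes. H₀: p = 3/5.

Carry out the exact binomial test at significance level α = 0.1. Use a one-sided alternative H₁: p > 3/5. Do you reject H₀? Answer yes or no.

Exact binomial: n=16, k=9, p₀=3/5=0.6000
P(X≥9) from Σ C(n,i)·p₀^i·(1−p₀)^(n−i)
p-value (one-sided, H₁ greater) = 0.71606
At α=0.1: p ≥ α → fail to reject H₀

reject H₀: no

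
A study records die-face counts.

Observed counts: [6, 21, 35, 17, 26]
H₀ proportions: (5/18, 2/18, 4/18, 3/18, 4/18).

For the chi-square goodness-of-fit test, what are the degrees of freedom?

df = k − 1 = 5 − 1 = 4

degrees of freedom = 4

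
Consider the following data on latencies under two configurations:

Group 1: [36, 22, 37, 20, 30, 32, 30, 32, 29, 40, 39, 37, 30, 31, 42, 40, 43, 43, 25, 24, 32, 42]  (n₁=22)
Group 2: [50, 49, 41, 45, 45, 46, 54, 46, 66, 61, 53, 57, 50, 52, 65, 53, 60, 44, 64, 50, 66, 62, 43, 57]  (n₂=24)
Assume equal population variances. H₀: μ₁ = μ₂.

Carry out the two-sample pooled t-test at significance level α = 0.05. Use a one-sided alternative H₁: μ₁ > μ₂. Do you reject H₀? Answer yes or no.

reject H₀: no

x̄₁=33.455, s₁=6.961, n₁=22
x̄₂=53.292, s₂=7.866, n₂=24
s_p² = [21·6.961² + 23·7.866²]/44 = 55.4639
SE = √(s_p²·(1/22+1/24)) = 2.1982
t = (33.455−53.292)/2.1982 = -9.0243
df = 44
p-value (one-sided, H₁ greater) = 1.00000
At α=0.05: p ≥ α → fail to reject H₀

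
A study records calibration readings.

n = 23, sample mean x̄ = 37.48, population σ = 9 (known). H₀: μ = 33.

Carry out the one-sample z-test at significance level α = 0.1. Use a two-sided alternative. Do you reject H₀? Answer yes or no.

reject H₀: yes

SE = σ/√n = 9/√23 = 1.8766
z = (x̄−μ₀)/SE = (37.48−33)/1.8766 = 2.3873
p-value (two-sided) = 0.01697
At α=0.1: p < α → reject H₀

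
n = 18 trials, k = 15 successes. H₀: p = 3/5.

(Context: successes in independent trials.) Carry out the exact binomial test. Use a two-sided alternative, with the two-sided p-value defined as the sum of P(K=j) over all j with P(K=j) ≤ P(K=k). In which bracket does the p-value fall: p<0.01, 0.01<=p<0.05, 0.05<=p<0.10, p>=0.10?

Exact binomial: n=18, k=15, p₀=3/5=0.6000
P(X=j) = C(n,j)·p₀^j·(1−p₀)^(n−j); p = Σ P(X=j) over j with P(X=j) ≤ P(X=15)
p-value (two-sided) = 0.05306
→ bracket: 0.05<=p<0.10

p-value bracket: 0.05<=p<0.10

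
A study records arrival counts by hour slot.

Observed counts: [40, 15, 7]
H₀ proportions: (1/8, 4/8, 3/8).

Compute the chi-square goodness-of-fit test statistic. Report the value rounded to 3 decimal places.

test statistic = 153.817

n = 62; E_i = n·p_i = [7.75, 31.00, 23.25]
χ² = (40−7.75)²/7.75 + (15−31.00)²/31.00 + (7−23.25)²/23.25 = 153.8172
df = 2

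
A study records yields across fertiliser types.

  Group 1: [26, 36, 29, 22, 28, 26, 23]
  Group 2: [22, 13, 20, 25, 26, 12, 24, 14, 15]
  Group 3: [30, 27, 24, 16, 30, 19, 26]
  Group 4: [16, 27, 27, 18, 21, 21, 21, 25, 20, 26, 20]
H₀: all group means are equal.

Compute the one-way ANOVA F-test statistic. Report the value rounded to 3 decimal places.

test statistic = 4.251

Group means [27.14, 19.00, 24.57, 22.00], grand mean 22.794
SSB = Σnᵢ(x̄ᵢ−x̄)² = 290.987; SSW = ΣΣ(x−x̄ᵢ)² = 684.571
MSB = 290.987/3 = 96.9958; MSW = 684.571/30 = 22.8190
F = MSB/MSW = 4.2507
df = (3, 30)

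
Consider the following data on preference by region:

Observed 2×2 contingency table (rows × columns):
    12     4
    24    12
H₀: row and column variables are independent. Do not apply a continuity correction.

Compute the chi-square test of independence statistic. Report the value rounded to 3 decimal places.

test statistic = 0.361

Row totals [16, 36], col totals [36, 16], n=52
χ² = (12−11.08)²/11.08 + (4−4.92)²/4.92 + (24−24.92)²/24.92 + (12−11.08)²/11.08 = 0.3611
df = 1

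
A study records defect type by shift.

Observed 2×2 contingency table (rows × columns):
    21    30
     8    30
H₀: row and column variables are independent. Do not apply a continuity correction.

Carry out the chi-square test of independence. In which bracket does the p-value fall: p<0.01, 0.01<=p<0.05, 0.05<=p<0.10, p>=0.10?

Row totals [51, 38], col totals [29, 60], n=89
χ² = (21−16.62)²/16.62 + (30−34.38)²/34.38 + (8−12.38)²/12.38 + (30−25.62)²/25.62 = 4.0144
df = 1
p-value (upper-tail) = 0.04511
→ bracket: 0.01<=p<0.05

p-value bracket: 0.01<=p<0.05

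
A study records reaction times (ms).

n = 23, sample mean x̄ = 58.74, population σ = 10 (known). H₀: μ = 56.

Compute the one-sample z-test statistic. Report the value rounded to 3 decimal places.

test statistic = 1.314

SE = σ/√n = 10/√23 = 2.0851
z = (x̄−μ₀)/SE = (58.74−56)/2.0851 = 1.3141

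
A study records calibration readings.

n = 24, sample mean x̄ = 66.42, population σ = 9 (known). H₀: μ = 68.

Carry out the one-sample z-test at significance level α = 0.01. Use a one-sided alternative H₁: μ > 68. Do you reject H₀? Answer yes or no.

SE = σ/√n = 9/√24 = 1.8371
z = (x̄−μ₀)/SE = (66.42−68)/1.8371 = -0.8600
p-value (one-sided, H₁ greater) = 0.80512
At α=0.01: p ≥ α → fail to reject H₀

reject H₀: no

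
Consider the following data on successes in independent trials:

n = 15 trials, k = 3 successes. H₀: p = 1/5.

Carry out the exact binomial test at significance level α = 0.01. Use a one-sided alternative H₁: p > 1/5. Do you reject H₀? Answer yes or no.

reject H₀: no

Exact binomial: n=15, k=3, p₀=1/5=0.2000
P(X≥3) from Σ C(n,i)·p₀^i·(1−p₀)^(n−i)
p-value (one-sided, H₁ greater) = 0.60198
At α=0.01: p ≥ α → fail to reject H₀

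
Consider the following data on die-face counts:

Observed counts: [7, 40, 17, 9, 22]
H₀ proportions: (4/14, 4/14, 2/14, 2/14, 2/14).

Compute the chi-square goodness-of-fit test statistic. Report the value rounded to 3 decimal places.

test statistic = 28.679

n = 95; E_i = n·p_i = [27.14, 27.14, 13.57, 13.57, 13.57]
χ² = (7−27.14)²/27.14 + (40−27.14)²/27.14 + (17−13.57)²/13.57 + (9−13.57)²/13.57 + (22−13.57)²/13.57 = 28.6789
df = 4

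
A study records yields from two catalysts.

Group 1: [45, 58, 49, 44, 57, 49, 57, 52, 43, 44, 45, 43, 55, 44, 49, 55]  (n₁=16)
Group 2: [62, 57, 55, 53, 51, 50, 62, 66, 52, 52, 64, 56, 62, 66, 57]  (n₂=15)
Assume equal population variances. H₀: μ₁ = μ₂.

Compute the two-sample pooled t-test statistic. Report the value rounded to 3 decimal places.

test statistic = -4.166

x̄₁=49.312, s₁=5.582, n₁=16
x̄₂=57.667, s₂=5.576, n₂=15
s_p² = [15·5.582² + 14·5.576²]/29 = 31.1300
SE = √(s_p²·(1/16+1/15)) = 2.0052
t = (49.312−57.667)/2.0052 = -4.1662
df = 29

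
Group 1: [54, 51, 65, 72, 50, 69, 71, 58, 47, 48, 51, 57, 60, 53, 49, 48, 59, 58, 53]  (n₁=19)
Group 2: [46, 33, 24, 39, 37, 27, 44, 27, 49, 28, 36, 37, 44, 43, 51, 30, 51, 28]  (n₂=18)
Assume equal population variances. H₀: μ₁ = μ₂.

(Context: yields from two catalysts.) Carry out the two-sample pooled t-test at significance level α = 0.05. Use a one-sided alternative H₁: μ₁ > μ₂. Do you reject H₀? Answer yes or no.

reject H₀: yes

x̄₁=56.474, s₁=7.912, n₁=19
x̄₂=37.444, s₂=8.906, n₂=18
s_p² = [18·7.912² + 17·8.906²]/35 = 70.7195
SE = √(s_p²·(1/19+1/18)) = 2.7660
t = (56.474−37.444)/2.7660 = 6.8796
df = 35
p-value (one-sided, H₁ greater) = 0.00000
At α=0.05: p < α → reject H₀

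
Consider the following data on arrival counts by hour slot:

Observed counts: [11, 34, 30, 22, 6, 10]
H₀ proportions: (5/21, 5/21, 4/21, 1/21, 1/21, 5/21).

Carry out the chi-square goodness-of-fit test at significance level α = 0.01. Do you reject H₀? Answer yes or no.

reject H₀: yes

n = 113; E_i = n·p_i = [26.90, 26.90, 21.52, 5.38, 5.38, 26.90]
χ² = (11−26.90)²/26.90 + (34−26.90)²/26.90 + (30−21.52)²/21.52 + (22−5.38)²/5.38 + (6−5.38)²/5.38 + (10−26.90)²/26.90 = 76.6319
df = 5
p-value (upper-tail) = 0.00000
At α=0.01: p < α → reject H₀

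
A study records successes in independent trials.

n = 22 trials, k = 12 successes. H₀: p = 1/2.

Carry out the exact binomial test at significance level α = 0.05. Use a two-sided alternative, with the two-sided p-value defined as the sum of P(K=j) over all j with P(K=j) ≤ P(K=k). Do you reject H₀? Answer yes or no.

Exact binomial: n=22, k=12, p₀=1/2=0.5000
P(X=j) = C(n,j)·p₀^j·(1−p₀)^(n−j); p = Σ P(X=j) over j with P(X=j) ≤ P(X=12)
p-value (two-sided) = 0.83181
At α=0.05: p ≥ α → fail to reject H₀

reject H₀: no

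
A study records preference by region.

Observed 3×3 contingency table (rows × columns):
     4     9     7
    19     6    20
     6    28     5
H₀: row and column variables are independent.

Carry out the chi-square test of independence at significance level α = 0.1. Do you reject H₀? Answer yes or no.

Row totals [20, 45, 39], col totals [29, 43, 32], n=104
χ² = (4−5.58)²/5.58 + (9−8.27)²/8.27 + (7−6.15)²/6.15 + (19−12.55)²/12.55 + (6−18.61)²/18.61 + (20−13.85)²/13.85 + (6−10.88)²/10.88 + (28−16.12)²/16.12 + (5−12.00)²/12.00 = 30.2338
df = 4
p-value (upper-tail) = 0.00000
At α=0.1: p < α → reject H₀

reject H₀: yes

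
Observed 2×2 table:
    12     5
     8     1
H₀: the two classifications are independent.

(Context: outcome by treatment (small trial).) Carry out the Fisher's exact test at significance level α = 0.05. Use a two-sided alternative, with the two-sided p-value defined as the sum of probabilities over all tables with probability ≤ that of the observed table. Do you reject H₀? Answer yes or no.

Margins: r₁=17, r₂=9, c₁=20, c₂=6, n=26
p_obs = C(17,12)·C(9,8)/C(26,20); sum pmf over tables with pmf ≤ p_obs
p-value (two-sided) = 0.37975
At α=0.05: p ≥ α → fail to reject H₀

reject H₀: no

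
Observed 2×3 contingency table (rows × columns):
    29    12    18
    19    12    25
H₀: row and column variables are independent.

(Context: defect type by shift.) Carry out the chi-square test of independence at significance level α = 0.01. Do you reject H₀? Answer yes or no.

Row totals [59, 56], col totals [48, 24, 43], n=115
χ² = (29−24.63)²/24.63 + (12−12.31)²/12.31 + (18−22.06)²/22.06 + (19−23.37)²/23.37 + (12−11.69)²/11.69 + (25−20.94)²/20.94 = 3.1467
df = 2
p-value (upper-tail) = 0.20734
At α=0.01: p ≥ α → fail to reject H₀

reject H₀: no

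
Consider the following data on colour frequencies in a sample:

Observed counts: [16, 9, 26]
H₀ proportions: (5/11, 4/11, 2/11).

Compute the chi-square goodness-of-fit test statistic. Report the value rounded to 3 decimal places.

n = 51; E_i = n·p_i = [23.18, 18.55, 9.27]
χ² = (16−23.18)²/23.18 + (9−18.55)²/18.55 + (26−9.27)²/9.27 = 37.3127
df = 2

test statistic = 37.313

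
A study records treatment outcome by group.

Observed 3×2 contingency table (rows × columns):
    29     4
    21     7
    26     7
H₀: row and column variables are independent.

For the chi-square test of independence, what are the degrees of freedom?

degrees of freedom = 2

df = (r−1)(c−1) = (3−1)·(2−1) = 2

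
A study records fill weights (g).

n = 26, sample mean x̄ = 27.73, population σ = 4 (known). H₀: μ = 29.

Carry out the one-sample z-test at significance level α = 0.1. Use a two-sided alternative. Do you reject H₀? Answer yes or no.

SE = σ/√n = 4/√26 = 0.7845
z = (x̄−μ₀)/SE = (27.73−29)/0.7845 = -1.6189
p-value (two-sided) = 0.10546
At α=0.1: p ≥ α → fail to reject H₀

reject H₀: no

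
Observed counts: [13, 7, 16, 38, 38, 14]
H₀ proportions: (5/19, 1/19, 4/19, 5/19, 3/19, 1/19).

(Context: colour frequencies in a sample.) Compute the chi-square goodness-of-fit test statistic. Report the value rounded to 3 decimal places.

n = 126; E_i = n·p_i = [33.16, 6.63, 26.53, 33.16, 19.89, 6.63]
χ² = (13−33.16)²/33.16 + (7−6.63)²/6.63 + (16−26.53)²/26.53 + (38−33.16)²/33.16 + (38−19.89)²/19.89 + (14−6.63)²/6.63 = 41.8233
df = 5

test statistic = 41.823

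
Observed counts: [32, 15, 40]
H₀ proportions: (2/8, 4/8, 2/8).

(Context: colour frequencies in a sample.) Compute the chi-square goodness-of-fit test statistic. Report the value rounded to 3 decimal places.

test statistic = 38.816

n = 87; E_i = n·p_i = [21.75, 43.50, 21.75]
χ² = (32−21.75)²/21.75 + (15−43.50)²/43.50 + (40−21.75)²/21.75 = 38.8161
df = 2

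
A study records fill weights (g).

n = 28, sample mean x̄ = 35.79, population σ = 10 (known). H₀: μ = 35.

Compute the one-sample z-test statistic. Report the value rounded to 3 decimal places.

test statistic = 0.418

SE = σ/√n = 10/√28 = 1.8898
z = (x̄−μ₀)/SE = (35.79−35)/1.8898 = 0.4180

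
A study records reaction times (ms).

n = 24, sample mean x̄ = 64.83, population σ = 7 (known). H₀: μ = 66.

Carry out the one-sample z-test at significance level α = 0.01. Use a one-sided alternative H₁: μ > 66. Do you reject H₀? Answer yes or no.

SE = σ/√n = 7/√24 = 1.4289
z = (x̄−μ₀)/SE = (64.83−66)/1.4289 = -0.8188
p-value (one-sided, H₁ greater) = 0.79356
At α=0.01: p ≥ α → fail to reject H₀

reject H₀: no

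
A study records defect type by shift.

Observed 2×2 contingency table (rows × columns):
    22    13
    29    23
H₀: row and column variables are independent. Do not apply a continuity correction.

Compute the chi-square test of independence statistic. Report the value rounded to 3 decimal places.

Row totals [35, 52], col totals [51, 36], n=87
χ² = (22−20.52)²/20.52 + (13−14.48)²/14.48 + (29−30.48)²/30.48 + (23−21.52)²/21.52 = 0.4333
df = 1

test statistic = 0.433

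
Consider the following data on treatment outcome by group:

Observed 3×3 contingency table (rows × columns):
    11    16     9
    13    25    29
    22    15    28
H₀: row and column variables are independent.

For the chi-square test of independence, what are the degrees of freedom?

degrees of freedom = 4

df = (r−1)(c−1) = (3−1)·(3−1) = 4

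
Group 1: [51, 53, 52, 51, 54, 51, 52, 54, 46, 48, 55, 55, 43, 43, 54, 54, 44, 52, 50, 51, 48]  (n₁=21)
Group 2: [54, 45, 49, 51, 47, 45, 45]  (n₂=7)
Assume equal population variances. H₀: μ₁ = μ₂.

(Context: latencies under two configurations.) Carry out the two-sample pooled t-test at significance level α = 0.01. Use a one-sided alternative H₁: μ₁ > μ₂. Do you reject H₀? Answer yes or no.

reject H₀: no

x̄₁=50.524, s₁=3.816, n₁=21
x̄₂=48.000, s₂=3.512, n₂=7
s_p² = [20·3.816² + 6·3.512²]/26 = 14.0476
SE = √(s_p²·(1/21+1/7)) = 1.6358
t = (50.524−48.000)/1.6358 = 1.5429
df = 26
p-value (one-sided, H₁ greater) = 0.06747
At α=0.01: p ≥ α → fail to reject H₀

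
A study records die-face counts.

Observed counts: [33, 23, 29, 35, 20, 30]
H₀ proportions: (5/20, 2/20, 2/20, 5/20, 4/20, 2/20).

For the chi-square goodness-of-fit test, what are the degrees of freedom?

degrees of freedom = 5

df = k − 1 = 6 − 1 = 5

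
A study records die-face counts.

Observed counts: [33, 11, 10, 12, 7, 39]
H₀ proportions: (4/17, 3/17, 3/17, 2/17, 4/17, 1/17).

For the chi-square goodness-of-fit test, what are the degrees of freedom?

degrees of freedom = 5

df = k − 1 = 6 − 1 = 5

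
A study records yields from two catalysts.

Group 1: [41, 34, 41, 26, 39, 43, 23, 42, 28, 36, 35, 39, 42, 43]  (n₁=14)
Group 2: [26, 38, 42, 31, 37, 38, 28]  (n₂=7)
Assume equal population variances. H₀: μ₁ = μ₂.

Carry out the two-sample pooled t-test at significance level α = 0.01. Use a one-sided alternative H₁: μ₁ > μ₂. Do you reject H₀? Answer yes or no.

reject H₀: no

x̄₁=36.571, s₁=6.630, n₁=14
x̄₂=34.286, s₂=5.964, n₂=7
s_p² = [13·6.630² + 6·5.964²]/19 = 41.3083
SE = √(s_p²·(1/14+1/7)) = 2.9752
t = (36.571−34.286)/2.9752 = 0.7683
df = 19
p-value (one-sided, H₁ greater) = 0.22589
At α=0.01: p ≥ α → fail to reject H₀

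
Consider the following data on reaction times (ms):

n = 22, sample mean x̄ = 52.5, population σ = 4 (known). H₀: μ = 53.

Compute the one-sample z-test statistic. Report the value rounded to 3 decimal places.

SE = σ/√n = 4/√22 = 0.8528
z = (x̄−μ₀)/SE = (52.5−53)/0.8528 = -0.5863

test statistic = -0.586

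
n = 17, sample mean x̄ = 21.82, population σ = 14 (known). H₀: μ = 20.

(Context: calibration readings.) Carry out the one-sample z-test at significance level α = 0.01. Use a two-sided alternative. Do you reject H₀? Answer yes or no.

reject H₀: no

SE = σ/√n = 14/√17 = 3.3955
z = (x̄−μ₀)/SE = (21.82−20)/3.3955 = 0.5360
p-value (two-sided) = 0.59196
At α=0.01: p ≥ α → fail to reject H₀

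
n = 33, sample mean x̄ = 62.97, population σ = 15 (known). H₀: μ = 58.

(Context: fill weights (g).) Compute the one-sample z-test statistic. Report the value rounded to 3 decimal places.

SE = σ/√n = 15/√33 = 2.6112
z = (x̄−μ₀)/SE = (62.97−58)/2.6112 = 1.9034

test statistic = 1.903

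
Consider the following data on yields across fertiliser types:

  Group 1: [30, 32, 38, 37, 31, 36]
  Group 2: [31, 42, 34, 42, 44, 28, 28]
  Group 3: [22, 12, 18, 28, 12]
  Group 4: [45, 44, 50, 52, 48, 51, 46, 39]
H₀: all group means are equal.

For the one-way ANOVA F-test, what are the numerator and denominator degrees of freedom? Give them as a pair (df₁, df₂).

k = 4 groups, N = 26 total
df = (k−1, N−k) = (4−1, 26−4) = (3, 22)

degrees of freedom = [3, 22]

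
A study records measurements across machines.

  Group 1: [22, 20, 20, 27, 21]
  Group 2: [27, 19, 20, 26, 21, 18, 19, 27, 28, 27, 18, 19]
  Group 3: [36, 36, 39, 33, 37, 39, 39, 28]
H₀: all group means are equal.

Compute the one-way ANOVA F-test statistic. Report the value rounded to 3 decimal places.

test statistic = 34.107

Group means [22.00, 22.42, 35.88], grand mean 26.640
SSB = Σnᵢ(x̄ᵢ−x̄)² = 1003.968; SSW = ΣΣ(x−x̄ᵢ)² = 323.792
MSB = 1003.968/2 = 501.9842; MSW = 323.792/22 = 14.7178
F = MSB/MSW = 34.1073
df = (2, 22)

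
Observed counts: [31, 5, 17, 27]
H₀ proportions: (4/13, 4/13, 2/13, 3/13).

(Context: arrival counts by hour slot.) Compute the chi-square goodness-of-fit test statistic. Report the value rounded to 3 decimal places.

test statistic = 23.025

n = 80; E_i = n·p_i = [24.62, 24.62, 12.31, 18.46]
χ² = (31−24.62)²/24.62 + (5−24.62)²/24.62 + (17−12.31)²/12.31 + (27−18.46)²/18.46 = 23.0250
df = 3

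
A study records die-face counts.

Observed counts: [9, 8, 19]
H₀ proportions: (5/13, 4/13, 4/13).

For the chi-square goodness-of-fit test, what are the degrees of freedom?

degrees of freedom = 2

df = k − 1 = 3 − 1 = 2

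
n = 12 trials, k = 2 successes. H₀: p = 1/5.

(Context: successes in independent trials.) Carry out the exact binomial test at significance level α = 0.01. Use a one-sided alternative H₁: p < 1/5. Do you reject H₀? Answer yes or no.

reject H₀: no

Exact binomial: n=12, k=2, p₀=1/5=0.2000
P(X≤2) from Σ C(n,i)·p₀^i·(1−p₀)^(n−i)
p-value (one-sided, H₁ less) = 0.55835
At α=0.01: p ≥ α → fail to reject H₀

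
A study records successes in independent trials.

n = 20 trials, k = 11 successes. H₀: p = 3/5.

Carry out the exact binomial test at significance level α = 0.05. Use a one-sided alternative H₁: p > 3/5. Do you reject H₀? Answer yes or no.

reject H₀: no

Exact binomial: n=20, k=11, p₀=3/5=0.6000
P(X≥11) from Σ C(n,i)·p₀^i·(1−p₀)^(n−i)
p-value (one-sided, H₁ greater) = 0.75534
At α=0.05: p ≥ α → fail to reject H₀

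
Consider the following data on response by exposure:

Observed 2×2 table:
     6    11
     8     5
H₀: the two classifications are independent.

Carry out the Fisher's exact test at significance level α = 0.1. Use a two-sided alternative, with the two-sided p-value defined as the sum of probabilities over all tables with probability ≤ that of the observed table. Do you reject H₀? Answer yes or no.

Margins: r₁=17, r₂=13, c₁=14, c₂=16, n=30
p_obs = C(17,6)·C(13,8)/C(30,14); sum pmf over tables with pmf ≤ p_obs
p-value (two-sided) = 0.26851
At α=0.1: p ≥ α → fail to reject H₀

reject H₀: no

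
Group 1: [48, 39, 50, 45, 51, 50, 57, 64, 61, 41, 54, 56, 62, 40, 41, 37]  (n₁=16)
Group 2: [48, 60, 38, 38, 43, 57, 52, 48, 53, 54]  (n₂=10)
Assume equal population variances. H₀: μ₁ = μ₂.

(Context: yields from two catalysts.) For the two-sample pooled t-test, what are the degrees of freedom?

df = n₁ + n₂ − 2 = 16 + 10 − 2 = 24

degrees of freedom = 24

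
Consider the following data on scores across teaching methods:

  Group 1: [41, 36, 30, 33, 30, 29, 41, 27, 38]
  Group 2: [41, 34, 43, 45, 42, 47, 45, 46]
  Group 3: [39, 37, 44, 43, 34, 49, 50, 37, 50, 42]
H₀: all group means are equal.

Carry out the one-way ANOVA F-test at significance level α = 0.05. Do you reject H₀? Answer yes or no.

Group means [33.89, 42.88, 42.50], grand mean 39.741
SSB = Σnᵢ(x̄ᵢ−x̄)² = 462.921; SSW = ΣΣ(x−x̄ᵢ)² = 646.264
MSB = 462.921/2 = 231.4606; MSW = 646.264/24 = 26.9277
F = MSB/MSW = 8.5956
df = (2, 24)
p-value (upper-tail) = 0.00153
At α=0.05: p < α → reject H₀

reject H₀: yes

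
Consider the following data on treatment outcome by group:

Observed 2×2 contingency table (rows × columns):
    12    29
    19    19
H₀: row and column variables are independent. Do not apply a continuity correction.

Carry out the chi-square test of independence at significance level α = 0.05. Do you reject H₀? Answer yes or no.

reject H₀: no

Row totals [41, 38], col totals [31, 48], n=79
χ² = (12−16.09)²/16.09 + (29−24.91)²/24.91 + (19−14.91)²/14.91 + (19−23.09)²/23.09 = 3.5552
df = 1
p-value (upper-tail) = 0.05936
At α=0.05: p ≥ α → fail to reject H₀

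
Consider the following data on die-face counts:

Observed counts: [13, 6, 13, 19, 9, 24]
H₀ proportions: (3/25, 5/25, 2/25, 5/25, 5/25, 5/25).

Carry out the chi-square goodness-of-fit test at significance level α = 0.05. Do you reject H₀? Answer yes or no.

n = 84; E_i = n·p_i = [10.08, 16.80, 6.72, 16.80, 16.80, 16.80]
χ² = (13−10.08)²/10.08 + (6−16.80)²/16.80 + (13−6.72)²/6.72 + (19−16.80)²/16.80 + (9−16.80)²/16.80 + (24−16.80)²/16.80 = 20.6528
df = 5
p-value (upper-tail) = 0.00094
At α=0.05: p < α → reject H₀

reject H₀: yes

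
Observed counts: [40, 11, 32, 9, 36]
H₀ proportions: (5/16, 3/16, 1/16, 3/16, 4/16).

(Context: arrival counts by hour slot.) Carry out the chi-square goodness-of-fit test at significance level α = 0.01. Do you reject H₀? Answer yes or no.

n = 128; E_i = n·p_i = [40.00, 24.00, 8.00, 24.00, 32.00]
χ² = (40−40.00)²/40.00 + (11−24.00)²/24.00 + (32−8.00)²/8.00 + (9−24.00)²/24.00 + (36−32.00)²/32.00 = 88.9167
df = 4
p-value (upper-tail) = 0.00000
At α=0.01: p < α → reject H₀

reject H₀: yes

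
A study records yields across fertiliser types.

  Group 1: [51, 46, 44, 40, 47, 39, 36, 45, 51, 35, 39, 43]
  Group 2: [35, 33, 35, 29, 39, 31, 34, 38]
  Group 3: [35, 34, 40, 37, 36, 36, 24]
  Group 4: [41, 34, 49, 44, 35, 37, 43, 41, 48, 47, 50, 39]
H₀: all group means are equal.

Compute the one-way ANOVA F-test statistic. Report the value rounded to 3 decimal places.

test statistic = 8.521

Group means [43.00, 34.25, 34.57, 42.33], grand mean 39.487
SSB = Σnᵢ(x̄ᵢ−x̄)² = 633.863; SSW = ΣΣ(x−x̄ᵢ)² = 867.881
MSB = 633.863/3 = 211.2875; MSW = 867.881/35 = 24.7966
F = MSB/MSW = 8.5208
df = (3, 35)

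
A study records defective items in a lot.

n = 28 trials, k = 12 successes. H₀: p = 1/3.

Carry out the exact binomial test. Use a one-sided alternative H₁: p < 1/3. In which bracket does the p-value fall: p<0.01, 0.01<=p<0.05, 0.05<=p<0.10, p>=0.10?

p-value bracket: p>=0.10

Exact binomial: n=28, k=12, p₀=1/3=0.3333
P(X≤12) from Σ C(n,i)·p₀^i·(1−p₀)^(n−i)
p-value (one-sided, H₁ less) = 0.89608
→ bracket: p>=0.10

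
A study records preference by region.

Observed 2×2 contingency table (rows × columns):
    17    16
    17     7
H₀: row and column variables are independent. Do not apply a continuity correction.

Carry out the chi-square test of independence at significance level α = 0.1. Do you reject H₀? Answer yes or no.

Row totals [33, 24], col totals [34, 23], n=57
χ² = (17−19.68)²/19.68 + (16−13.32)²/13.32 + (17−14.32)²/14.32 + (7−9.68)²/9.68 = 2.1544
df = 1
p-value (upper-tail) = 0.14216
At α=0.1: p ≥ α → fail to reject H₀

reject H₀: no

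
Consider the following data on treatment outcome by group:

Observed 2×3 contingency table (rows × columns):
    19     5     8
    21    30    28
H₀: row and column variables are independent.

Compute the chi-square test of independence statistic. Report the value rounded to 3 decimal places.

test statistic = 11.170

Row totals [32, 79], col totals [40, 35, 36], n=111
χ² = (19−11.53)²/11.53 + (5−10.09)²/10.09 + (8−10.38)²/10.38 + (21−28.47)²/28.47 + (30−24.91)²/24.91 + (28−25.62)²/25.62 = 11.1700
df = 2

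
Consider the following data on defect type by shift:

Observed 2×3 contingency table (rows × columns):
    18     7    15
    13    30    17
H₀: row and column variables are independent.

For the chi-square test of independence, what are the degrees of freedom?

degrees of freedom = 2

df = (r−1)(c−1) = (2−1)·(3−1) = 2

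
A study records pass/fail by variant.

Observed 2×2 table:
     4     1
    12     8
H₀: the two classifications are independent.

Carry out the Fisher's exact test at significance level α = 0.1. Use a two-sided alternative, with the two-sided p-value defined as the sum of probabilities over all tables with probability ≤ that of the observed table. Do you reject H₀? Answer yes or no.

Margins: r₁=5, r₂=20, c₁=16, c₂=9, n=25
p_obs = C(5,4)·C(20,12)/C(25,16); sum pmf over tables with pmf ≤ p_obs
p-value (two-sided) = 0.62055
At α=0.1: p ≥ α → fail to reject H₀

reject H₀: no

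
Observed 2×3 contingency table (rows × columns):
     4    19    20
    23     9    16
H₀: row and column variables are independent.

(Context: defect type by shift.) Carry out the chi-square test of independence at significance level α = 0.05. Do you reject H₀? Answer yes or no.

Row totals [43, 48], col totals [27, 28, 36], n=91
χ² = (4−12.76)²/12.76 + (19−13.23)²/13.23 + (20−17.01)²/17.01 + (23−14.24)²/14.24 + (9−14.77)²/14.77 + (16−18.99)²/18.99 = 17.1633
df = 2
p-value (upper-tail) = 0.00019
At α=0.05: p < α → reject H₀

reject H₀: yes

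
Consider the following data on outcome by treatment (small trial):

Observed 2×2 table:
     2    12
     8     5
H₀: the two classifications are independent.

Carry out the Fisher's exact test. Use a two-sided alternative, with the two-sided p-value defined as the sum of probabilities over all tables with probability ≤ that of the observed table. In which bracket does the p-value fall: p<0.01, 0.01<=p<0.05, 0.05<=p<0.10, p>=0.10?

Margins: r₁=14, r₂=13, c₁=10, c₂=17, n=27
p_obs = C(14,2)·C(13,8)/C(27,10); sum pmf over tables with pmf ≤ p_obs
p-value (two-sided) = 0.01831
→ bracket: 0.01<=p<0.05

p-value bracket: 0.01<=p<0.05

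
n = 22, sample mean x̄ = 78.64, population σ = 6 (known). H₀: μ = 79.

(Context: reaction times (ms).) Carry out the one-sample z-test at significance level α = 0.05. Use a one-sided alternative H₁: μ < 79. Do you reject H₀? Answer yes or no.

SE = σ/√n = 6/√22 = 1.2792
z = (x̄−μ₀)/SE = (78.64−79)/1.2792 = -0.2814
p-value (one-sided, H₁ less) = 0.38919
At α=0.05: p ≥ α → fail to reject H₀

reject H₀: no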